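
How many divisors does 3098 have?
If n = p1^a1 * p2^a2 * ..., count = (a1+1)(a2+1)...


3098 = 2^1 × 1549^1
d(3098) = (1+1) × (1+1) = 4

4 divisors


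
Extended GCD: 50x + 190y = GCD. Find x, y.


Tabular extended Euclidean (each row: r = 50*s + 190*t):
r=50, s=1, t=0
r=190, s=0, t=1
q=0: r=50, s=1, t=0   [50*(1) + 190*(0) = 50]
q=3: r=40, s=-3, t=1   [50*(-3) + 190*(1) = 40]
q=1: r=10, s=4, t=-1   [50*(4) + 190*(-1) = 10]
q=4: r=0, s=-19, t=5   [50*(-19) + 190*(5) = 0]
GCD = 10; from the row with r=10: x=4, y=-1
Check: 50*(4) + 190*(-1) = 200 - 190 = 10

GCD = 10, x = 4, y = -1


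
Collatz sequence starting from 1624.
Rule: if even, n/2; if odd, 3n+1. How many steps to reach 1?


1624 → 812 → 406 → 203 → 610 → 305 → 916 → 458 → 229 → 688 → 344 → 172 → 86 → 43 → 130 → 65 → 196 → 98 → 49 → 148 → 74 → 37 → 112 → 56 → 28 → 14 → 7 → 22 → 11 → 34 → 17 → 52 → 26 → 13 → 40 → 20 → 10 → 5 → 16 → 8 → 4 → 2 → 1
Total steps = 42

42 steps


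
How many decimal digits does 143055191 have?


143055191 has 9 digits in base 10
floor(log10(143055191)) + 1 = floor(8.1555) + 1 = 9

9 digits (base 10)


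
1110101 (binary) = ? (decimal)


1110101 (base 2) = 117 (decimal)
117 (decimal) = 117 (base 10)


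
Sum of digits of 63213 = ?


6 + 3 + 2 + 1 + 3 = 15


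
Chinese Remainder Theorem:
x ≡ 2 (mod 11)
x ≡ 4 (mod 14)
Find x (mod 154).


M = 11*14 = 154
M1 = M/11 = 14, M2 = M/14 = 11
M1^(-1) mod 11 = 4, M2^(-1) mod 14 = 9
x = 2*14*4 + 4*11*9 = 508
508 mod 154 = 46
Check: 46 mod 11 = 2 ✓, 46 mod 14 = 4 ✓

x ≡ 46 (mod 154)


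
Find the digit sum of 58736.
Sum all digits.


5 + 8 + 7 + 3 + 6 = 29


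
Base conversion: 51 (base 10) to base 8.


51 (base 10) = 51 (decimal)
51 (decimal) = 63 (base 8)


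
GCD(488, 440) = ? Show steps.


488 = 1 * 440 + 48
440 = 9 * 48 + 8
48 = 6 * 8 + 0
GCD = 8


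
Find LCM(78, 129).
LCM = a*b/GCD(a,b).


GCD(78, 129) = 3
LCM = 78*129/3 = 10062/3 = 3354

LCM = 3354


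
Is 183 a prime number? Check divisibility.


183 / 3 = 61 (exact division)
183 is NOT prime.

No, 183 is not prime


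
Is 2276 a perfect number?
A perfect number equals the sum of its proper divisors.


Proper divisors of 2276: 1, 2, 4, 569, 1138
Sum = 1 + 2 + 4 + 569 + 1138 = 1714

No, 2276 is not perfect (1714 ≠ 2276)


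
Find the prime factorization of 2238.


2238 / 2 = 1119
1119 / 3 = 373
373 / 373 = 1
2238 = 2 × 3 × 373


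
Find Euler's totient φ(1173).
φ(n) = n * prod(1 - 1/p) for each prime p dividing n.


1173 = 3 × 17 × 23
Prime factors: 3, 17, 23
φ(1173) = 1173 × (1-1/3) × (1-1/17) × (1-1/23)
= 1173 × 2/3 × 16/17 × 22/23 = 704

φ(1173) = 704


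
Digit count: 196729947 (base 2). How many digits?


196729947 in base 2 = 1011101110011101110001011011
Number of digits = 28

28 digits (base 2)


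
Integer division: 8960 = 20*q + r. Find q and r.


8960 = 20 * 448 + 0
Check: 8960 + 0 = 8960

q = 448, r = 0


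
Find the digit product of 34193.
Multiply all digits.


3 × 4 × 1 × 9 × 3 = 324


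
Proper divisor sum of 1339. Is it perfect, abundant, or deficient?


Proper divisors: 1, 13, 103
Sum = 1 + 13 + 103 = 117
117 < 1339 → deficient

s(1339) = 117 (deficient)


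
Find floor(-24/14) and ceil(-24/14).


-24/14 = -1.7143
floor = -2
ceil = -1

floor = -2, ceil = -1


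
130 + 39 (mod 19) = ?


130 + 39 = 169
169 mod 19 = 17


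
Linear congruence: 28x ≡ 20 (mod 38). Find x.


GCD(28, 38) = 2 divides 20
Divide: 14x ≡ 10 (mod 19)
x ≡ 17 (mod 19)


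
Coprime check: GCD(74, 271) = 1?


Euclidean algorithm:
271 = 3 * 74 + 49
74 = 1 * 49 + 25
49 = 1 * 25 + 24
25 = 1 * 24 + 1
24 = 24 * 1 + 0
GCD(74, 271) = 1

Yes, coprime (GCD = 1)


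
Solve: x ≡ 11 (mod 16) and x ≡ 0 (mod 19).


M = 16*19 = 304
M1 = M/16 = 19, M2 = M/19 = 16
M1^(-1) mod 16 = 11, M2^(-1) mod 19 = 6
x = 11*19*11 + 0*16*6 = 2299
2299 mod 304 = 171
Check: 171 mod 16 = 11 ✓, 171 mod 19 = 0 ✓

x ≡ 171 (mod 304)


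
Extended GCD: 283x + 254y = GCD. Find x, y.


Tabular extended Euclidean (each row: r = 283*s + 254*t):
r=283, s=1, t=0
r=254, s=0, t=1
q=1: r=29, s=1, t=-1   [283*(1) + 254*(-1) = 29]
q=8: r=22, s=-8, t=9   [283*(-8) + 254*(9) = 22]
q=1: r=7, s=9, t=-10   [283*(9) + 254*(-10) = 7]
q=3: r=1, s=-35, t=39   [283*(-35) + 254*(39) = 1]
q=7: r=0, s=254, t=-283   [283*(254) + 254*(-283) = 0]
GCD = 1; from the row with r=1: x=-35, y=39
Check: 283*(-35) + 254*(39) = -9905 + 9906 = 1

GCD = 1, x = -35, y = 39


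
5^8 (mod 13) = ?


5^1 mod 13 = 5
5^2 mod 13 = 12
5^3 mod 13 = 8
5^4 mod 13 = 1
5^5 mod 13 = 5
5^6 mod 13 = 12
5^7 mod 13 = 8
5^8 mod 13 = 1


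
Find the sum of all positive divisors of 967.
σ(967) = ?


Divisors of 967: 1, 967
Sum = 1 + 967 = 968

σ(967) = 968


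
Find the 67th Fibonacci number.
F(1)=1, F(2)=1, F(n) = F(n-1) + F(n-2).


Sequence: 1, 1, 2, 3, 5, 8, 13, 21, 34, 55, 89, 144, 233, 377, 610, 987, 1597, 2584, 4181, 6765, 10946, 17711, 28657, 46368, 75025, 121393, 196418, 317811, 514229, 832040, 1346269, 2178309, 3524578, 5702887, 9227465, 14930352, 24157817, 39088169, 63245986, 102334155, 165580141, 267914296, 433494437, 701408733, 1134903170, 1836311903, 2971215073, 4807526976, 7778742049, 12586269025, 20365011074, 32951280099, 53316291173, 86267571272, 139583862445, 225851433717, 365435296162, 591286729879, 956722026041, 1548008755920, 2504730781961, 4052739537881, 6557470319842, 10610209857723, 17167680177565, 27777890035288, 44945570212853
F(67) = 44945570212853


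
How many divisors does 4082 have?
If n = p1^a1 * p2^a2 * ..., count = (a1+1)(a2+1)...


4082 = 2^1 × 13^1 × 157^1
d(4082) = (1+1) × (1+1) × (1+1) = 8

8 divisors


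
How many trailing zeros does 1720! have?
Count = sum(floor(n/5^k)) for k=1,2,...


floor(1720/5) = 344
floor(1720/25) = 68
floor(1720/125) = 13
floor(1720/625) = 2
Total = 427

427 trailing zeros


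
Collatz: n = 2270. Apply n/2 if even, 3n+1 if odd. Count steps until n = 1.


2270 → 1135 → 3406 → 1703 → 5110 → 2555 → 7666 → 3833 → 11500 → 5750 → 2875 → 8626 → 4313 → 12940 → 6470 → 3235 → 9706 → 4853 → 14560 → 7280 → 3640 → 1820 → 910 → 455 → 1366 → 683 → 2050 → 1025 → 3076 → 1538 → 769 → 2308 → 1154 → 577 → 1732 → 866 → 433 → 1300 → 650 → 325 → 976 → 488 → 244 → 122 → 61 → 184 → 92 → 46 → 23 → 70 → 35 → 106 → 53 → 160 → 80 → 40 → 20 → 10 → 5 → 16 → 8 → 4 → 2 → 1
Total steps = 63

63 steps


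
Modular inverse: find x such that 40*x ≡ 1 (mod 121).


Use the extended Euclidean algorithm on (121, 40); each row r = 121*s + 40*t:
r=121, s=1, t=0
r=40, s=0, t=1
q=3: r=1, s=1, t=-3   [121*(1) + 40*(-3) = 1]
q=40: r=0, s=-40, t=121   [121*(-40) + 40*(121) = 0]
GCD = 1 with t = -3, so 40*(-3) ≡ 1 (mod 121)
Inverse = -3 mod 121 = 118
Check: 40 * 118 = 4720 ≡ 1 (mod 121)

40^(-1) ≡ 118 (mod 121)


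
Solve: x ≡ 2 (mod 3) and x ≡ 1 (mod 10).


M = 3*10 = 30
M1 = M/3 = 10, M2 = M/10 = 3
M1^(-1) mod 3 = 1, M2^(-1) mod 10 = 7
x = 2*10*1 + 1*3*7 = 41
41 mod 30 = 11
Check: 11 mod 3 = 2 ✓, 11 mod 10 = 1 ✓

x ≡ 11 (mod 30)


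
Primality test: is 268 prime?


268 / 2 = 134 (exact division)
268 is NOT prime.

No, 268 is not prime


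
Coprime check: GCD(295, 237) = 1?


Euclidean algorithm:
295 = 1 * 237 + 58
237 = 4 * 58 + 5
58 = 11 * 5 + 3
5 = 1 * 3 + 2
3 = 1 * 2 + 1
2 = 2 * 1 + 0
GCD(295, 237) = 1

Yes, coprime (GCD = 1)


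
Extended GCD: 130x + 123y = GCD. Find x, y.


Tabular extended Euclidean (each row: r = 130*s + 123*t):
r=130, s=1, t=0
r=123, s=0, t=1
q=1: r=7, s=1, t=-1   [130*(1) + 123*(-1) = 7]
q=17: r=4, s=-17, t=18   [130*(-17) + 123*(18) = 4]
q=1: r=3, s=18, t=-19   [130*(18) + 123*(-19) = 3]
q=1: r=1, s=-35, t=37   [130*(-35) + 123*(37) = 1]
q=3: r=0, s=123, t=-130   [130*(123) + 123*(-130) = 0]
GCD = 1; from the row with r=1: x=-35, y=37
Check: 130*(-35) + 123*(37) = -4550 + 4551 = 1

GCD = 1, x = -35, y = 37


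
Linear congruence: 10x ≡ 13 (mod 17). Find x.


GCD(10, 17) = 1, unique solution
a^(-1) mod 17 = 12
x = 12 * 13 mod 17 = 3

x ≡ 3 (mod 17)


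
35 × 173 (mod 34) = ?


35 × 173 = 6055
6055 mod 34 = 3


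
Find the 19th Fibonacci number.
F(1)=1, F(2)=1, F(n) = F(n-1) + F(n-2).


Sequence: 1, 1, 2, 3, 5, 8, 13, 21, 34, 55, 89, 144, 233, 377, 610, 987, 1597, 2584, 4181
F(19) = 4181


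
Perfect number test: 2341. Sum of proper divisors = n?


Proper divisors of 2341: 1
Sum = 1 = 1

No, 2341 is not perfect (1 ≠ 2341)


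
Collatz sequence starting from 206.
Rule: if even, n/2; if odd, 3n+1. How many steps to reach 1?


206 → 103 → 310 → 155 → 466 → 233 → 700 → 350 → 175 → 526 → 263 → 790 → 395 → 1186 → 593 → 1780 → 890 → 445 → 1336 → 668 → 334 → 167 → 502 → 251 → 754 → 377 → 1132 → 566 → 283 → 850 → 425 → 1276 → 638 → 319 → 958 → 479 → 1438 → 719 → 2158 → 1079 → 3238 → 1619 → 4858 → 2429 → 7288 → 3644 → 1822 → 911 → 2734 → 1367 → 4102 → 2051 → 6154 → 3077 → 9232 → 4616 → 2308 → 1154 → 577 → 1732 → 866 → 433 → 1300 → 650 → 325 → 976 → 488 → 244 → 122 → 61 → 184 → 92 → 46 → 23 → 70 → 35 → 106 → 53 → 160 → 80 → 40 → 20 → 10 → 5 → 16 → 8 → 4 → 2 → 1
Total steps = 88

88 steps


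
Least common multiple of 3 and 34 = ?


GCD(3, 34) = 1
LCM = 3*34/1 = 102/1 = 102

LCM = 102


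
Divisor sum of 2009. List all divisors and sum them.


Divisors of 2009: 1, 7, 41, 49, 287, 2009
Sum = 1 + 7 + 41 + 49 + 287 + 2009 = 2394

σ(2009) = 2394


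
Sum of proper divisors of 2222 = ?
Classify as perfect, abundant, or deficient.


Proper divisors: 1, 2, 11, 22, 101, 202, 1111
Sum = 1 + 2 + 11 + 22 + 101 + 202 + 1111 = 1450
1450 < 2222 → deficient

s(2222) = 1450 (deficient)


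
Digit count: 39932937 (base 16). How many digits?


39932937 in base 16 = 2615409
Number of digits = 7

7 digits (base 16)


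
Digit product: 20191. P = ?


2 × 0 × 1 × 9 × 1 = 0


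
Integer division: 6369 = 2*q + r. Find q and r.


6369 = 2 * 3184 + 1
Check: 6368 + 1 = 6369

q = 3184, r = 1


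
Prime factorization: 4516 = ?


4516 / 2 = 2258
2258 / 2 = 1129
1129 / 1129 = 1
4516 = 2^2 × 1129


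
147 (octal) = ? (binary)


147 (base 8) = 103 (decimal)
103 (decimal) = 1100111 (base 2)


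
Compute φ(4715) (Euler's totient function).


4715 = 5 × 23 × 41
Prime factors: 5, 23, 41
φ(4715) = 4715 × (1-1/5) × (1-1/23) × (1-1/41)
= 4715 × 4/5 × 22/23 × 40/41 = 3520

φ(4715) = 3520


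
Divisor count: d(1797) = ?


1797 = 3^1 × 599^1
d(1797) = (1+1) × (1+1) = 4

4 divisors


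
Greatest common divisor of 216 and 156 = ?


216 = 1 * 156 + 60
156 = 2 * 60 + 36
60 = 1 * 36 + 24
36 = 1 * 24 + 12
24 = 2 * 12 + 0
GCD = 12


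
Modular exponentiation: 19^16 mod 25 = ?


19^1 mod 25 = 19
19^2 mod 25 = 11
19^3 mod 25 = 9
19^4 mod 25 = 21
19^5 mod 25 = 24
19^6 mod 25 = 6
19^7 mod 25 = 14
19^8 mod 25 = 16
19^9 mod 25 = 4
19^10 mod 25 = 1
19^11 mod 25 = 19
19^12 mod 25 = 11
19^13 mod 25 = 9
19^14 mod 25 = 21
19^15 mod 25 = 24
19^16 mod 25 = 6


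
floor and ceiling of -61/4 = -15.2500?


-61/4 = -15.2500
floor = -16
ceil = -15

floor = -16, ceil = -15


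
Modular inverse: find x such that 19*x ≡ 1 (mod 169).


Use the extended Euclidean algorithm on (169, 19); each row r = 169*s + 19*t:
r=169, s=1, t=0
r=19, s=0, t=1
q=8: r=17, s=1, t=-8   [169*(1) + 19*(-8) = 17]
q=1: r=2, s=-1, t=9   [169*(-1) + 19*(9) = 2]
q=8: r=1, s=9, t=-80   [169*(9) + 19*(-80) = 1]
q=2: r=0, s=-19, t=169   [169*(-19) + 19*(169) = 0]
GCD = 1 with t = -80, so 19*(-80) ≡ 1 (mod 169)
Inverse = -80 mod 169 = 89
Check: 19 * 89 = 1691 ≡ 1 (mod 169)

19^(-1) ≡ 89 (mod 169)


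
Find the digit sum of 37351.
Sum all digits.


3 + 7 + 3 + 5 + 1 = 19


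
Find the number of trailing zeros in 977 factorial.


floor(977/5) = 195
floor(977/25) = 39
floor(977/125) = 7
floor(977/625) = 1
Total = 242

242 trailing zeros


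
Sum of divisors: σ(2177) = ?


Divisors of 2177: 1, 7, 311, 2177
Sum = 1 + 7 + 311 + 2177 = 2496

σ(2177) = 2496


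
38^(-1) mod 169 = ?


Use the extended Euclidean algorithm on (169, 38); each row r = 169*s + 38*t:
r=169, s=1, t=0
r=38, s=0, t=1
q=4: r=17, s=1, t=-4   [169*(1) + 38*(-4) = 17]
q=2: r=4, s=-2, t=9   [169*(-2) + 38*(9) = 4]
q=4: r=1, s=9, t=-40   [169*(9) + 38*(-40) = 1]
q=4: r=0, s=-38, t=169   [169*(-38) + 38*(169) = 0]
GCD = 1 with t = -40, so 38*(-40) ≡ 1 (mod 169)
Inverse = -40 mod 169 = 129
Check: 38 * 129 = 4902 ≡ 1 (mod 169)

38^(-1) ≡ 129 (mod 169)


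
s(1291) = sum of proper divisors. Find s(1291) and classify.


Proper divisors: 1
Sum = 1 = 1
1 < 1291 → deficient

s(1291) = 1 (deficient)


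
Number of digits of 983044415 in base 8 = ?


983044415 in base 8 = 7246010477
Number of digits = 10

10 digits (base 8)


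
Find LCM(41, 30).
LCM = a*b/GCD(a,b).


GCD(41, 30) = 1
LCM = 41*30/1 = 1230/1 = 1230

LCM = 1230


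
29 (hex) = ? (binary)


29 (base 16) = 41 (decimal)
41 (decimal) = 101001 (base 2)


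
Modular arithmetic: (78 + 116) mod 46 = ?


78 + 116 = 194
194 mod 46 = 10


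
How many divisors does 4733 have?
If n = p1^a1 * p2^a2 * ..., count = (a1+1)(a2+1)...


4733 = 4733^1
d(4733) = (1+1) = 2

2 divisors


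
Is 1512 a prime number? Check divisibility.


1512 / 2 = 756 (exact division)
1512 is NOT prime.

No, 1512 is not prime


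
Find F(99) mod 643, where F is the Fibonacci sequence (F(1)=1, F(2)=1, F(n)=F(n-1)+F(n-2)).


F(k) mod 643 for k=1..99:
1, 1, 2, 3, 5, 8, 13, 21, 34, 55, 89, 144, 233, 377, 610, 344, 311, 12, 323, 335, 15, 350, 365, 72, 437, 509, 303, 169, 472, 641, 470, 468, 295, 120, 415, 535, 307, 199, 506, 62, 568, 630, 555, 542, 454, 353, 164, 517, 38, 555, 593, 505, 455, 317, 129, 446, 575, 378, 310, 45, 355, 400, 112, 512, 624, 493, 474, 324, 155, 479, 634, 470, 461, 288, 106, 394, 500, 251, 108, 359, 467, 183, 7, 190, 197, 387, 584, 328, 269, 597, 223, 177, 400, 577, 334, 268, 602, 227, 186
F(99) mod 643 = 186


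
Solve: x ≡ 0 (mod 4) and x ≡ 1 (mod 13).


M = 4*13 = 52
M1 = M/4 = 13, M2 = M/13 = 4
M1^(-1) mod 4 = 1, M2^(-1) mod 13 = 10
x = 0*13*1 + 1*4*10 = 40
40 mod 52 = 40
Check: 40 mod 4 = 0 ✓, 40 mod 13 = 1 ✓

x ≡ 40 (mod 52)


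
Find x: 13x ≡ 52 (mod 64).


GCD(13, 64) = 1, unique solution
a^(-1) mod 64 = 5
x = 5 * 52 mod 64 = 4

x ≡ 4 (mod 64)


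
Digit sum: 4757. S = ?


4 + 7 + 5 + 7 = 23


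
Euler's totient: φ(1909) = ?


1909 = 23 × 83
Prime factors: 23, 83
φ(1909) = 1909 × (1-1/23) × (1-1/83)
= 1909 × 22/23 × 82/83 = 1804

φ(1909) = 1804


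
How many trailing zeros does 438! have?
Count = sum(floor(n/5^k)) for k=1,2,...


floor(438/5) = 87
floor(438/25) = 17
floor(438/125) = 3
Total = 107

107 trailing zeros


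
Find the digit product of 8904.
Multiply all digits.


8 × 9 × 0 × 4 = 0


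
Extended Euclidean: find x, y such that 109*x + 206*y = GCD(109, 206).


Tabular extended Euclidean (each row: r = 109*s + 206*t):
r=109, s=1, t=0
r=206, s=0, t=1
q=0: r=109, s=1, t=0   [109*(1) + 206*(0) = 109]
q=1: r=97, s=-1, t=1   [109*(-1) + 206*(1) = 97]
q=1: r=12, s=2, t=-1   [109*(2) + 206*(-1) = 12]
q=8: r=1, s=-17, t=9   [109*(-17) + 206*(9) = 1]
q=12: r=0, s=206, t=-109   [109*(206) + 206*(-109) = 0]
GCD = 1; from the row with r=1: x=-17, y=9
Check: 109*(-17) + 206*(9) = -1853 + 1854 = 1

GCD = 1, x = -17, y = 9


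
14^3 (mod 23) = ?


14^1 mod 23 = 14
14^2 mod 23 = 12
14^3 mod 23 = 7


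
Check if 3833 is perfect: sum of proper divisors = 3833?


Proper divisors of 3833: 1
Sum = 1 = 1

No, 3833 is not perfect (1 ≠ 3833)


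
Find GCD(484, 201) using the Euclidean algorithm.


484 = 2 * 201 + 82
201 = 2 * 82 + 37
82 = 2 * 37 + 8
37 = 4 * 8 + 5
8 = 1 * 5 + 3
5 = 1 * 3 + 2
3 = 1 * 2 + 1
2 = 2 * 1 + 0
GCD = 1


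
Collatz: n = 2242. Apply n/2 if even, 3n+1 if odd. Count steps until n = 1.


2242 → 1121 → 3364 → 1682 → 841 → 2524 → 1262 → 631 → 1894 → 947 → 2842 → 1421 → 4264 → 2132 → 1066 → 533 → 1600 → 800 → 400 → 200 → 100 → 50 → 25 → 76 → 38 → 19 → 58 → 29 → 88 → 44 → 22 → 11 → 34 → 17 → 52 → 26 → 13 → 40 → 20 → 10 → 5 → 16 → 8 → 4 → 2 → 1
Total steps = 45

45 steps


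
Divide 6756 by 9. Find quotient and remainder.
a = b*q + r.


6756 = 9 * 750 + 6
Check: 6750 + 6 = 6756

q = 750, r = 6


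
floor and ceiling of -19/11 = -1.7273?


-19/11 = -1.7273
floor = -2
ceil = -1

floor = -2, ceil = -1


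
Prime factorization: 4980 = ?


4980 / 2 = 2490
2490 / 2 = 1245
1245 / 3 = 415
415 / 5 = 83
83 / 83 = 1
4980 = 2^2 × 3 × 5 × 83


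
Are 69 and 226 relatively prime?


Euclidean algorithm:
226 = 3 * 69 + 19
69 = 3 * 19 + 12
19 = 1 * 12 + 7
12 = 1 * 7 + 5
7 = 1 * 5 + 2
5 = 2 * 2 + 1
2 = 2 * 1 + 0
GCD(69, 226) = 1

Yes, coprime (GCD = 1)


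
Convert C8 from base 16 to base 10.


C8 (base 16) = 200 (decimal)
200 (decimal) = 200 (base 10)


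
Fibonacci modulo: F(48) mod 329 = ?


F(k) mod 329 for k=1..48:
1, 1, 2, 3, 5, 8, 13, 21, 34, 55, 89, 144, 233, 48, 281, 0, 281, 281, 233, 185, 89, 274, 34, 308, 13, 321, 5, 326, 2, 328, 1, 0, 1, 1, 2, 3, 5, 8, 13, 21, 34, 55, 89, 144, 233, 48, 281, 0
F(48) mod 329 = 0


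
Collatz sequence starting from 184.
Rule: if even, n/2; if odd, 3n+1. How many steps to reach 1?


184 → 92 → 46 → 23 → 70 → 35 → 106 → 53 → 160 → 80 → 40 → 20 → 10 → 5 → 16 → 8 → 4 → 2 → 1
Total steps = 18

18 steps


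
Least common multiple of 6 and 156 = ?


GCD(6, 156) = 6
LCM = 6*156/6 = 936/6 = 156

LCM = 156


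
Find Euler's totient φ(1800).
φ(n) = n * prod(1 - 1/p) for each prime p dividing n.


1800 = 2^3 × 3^2 × 5^2
Prime factors: 2, 3, 5
φ(1800) = 1800 × (1-1/2) × (1-1/3) × (1-1/5)
= 1800 × 1/2 × 2/3 × 4/5 = 480

φ(1800) = 480


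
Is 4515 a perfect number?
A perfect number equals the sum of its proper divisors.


Proper divisors of 4515: 1, 3, 5, 7, 15, 21, 35, 43, 105, 129, 215, 301, 645, 903, 1505
Sum = 1 + 3 + 5 + 7 + 15 + 21 + 35 + 43 + 105 + 129 + 215 + 301 + 645 + 903 + 1505 = 3933

No, 4515 is not perfect (3933 ≠ 4515)


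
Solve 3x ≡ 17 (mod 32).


GCD(3, 32) = 1, unique solution
a^(-1) mod 32 = 11
x = 11 * 17 mod 32 = 27

x ≡ 27 (mod 32)


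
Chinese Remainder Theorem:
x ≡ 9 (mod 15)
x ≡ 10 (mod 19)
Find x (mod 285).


M = 15*19 = 285
M1 = M/15 = 19, M2 = M/19 = 15
M1^(-1) mod 15 = 4, M2^(-1) mod 19 = 14
x = 9*19*4 + 10*15*14 = 2784
2784 mod 285 = 219
Check: 219 mod 15 = 9 ✓, 219 mod 19 = 10 ✓

x ≡ 219 (mod 285)


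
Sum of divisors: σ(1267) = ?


Divisors of 1267: 1, 7, 181, 1267
Sum = 1 + 7 + 181 + 1267 = 1456

σ(1267) = 1456


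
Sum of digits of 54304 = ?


5 + 4 + 3 + 0 + 4 = 16


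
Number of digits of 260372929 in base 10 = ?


260372929 has 9 digits in base 10
floor(log10(260372929)) + 1 = floor(8.4156) + 1 = 9

9 digits (base 10)


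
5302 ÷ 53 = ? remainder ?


5302 = 53 * 100 + 2
Check: 5300 + 2 = 5302

q = 100, r = 2


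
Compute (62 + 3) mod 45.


62 + 3 = 65
65 mod 45 = 20


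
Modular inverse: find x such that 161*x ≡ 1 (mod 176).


Use the extended Euclidean algorithm on (176, 161); each row r = 176*s + 161*t:
r=176, s=1, t=0
r=161, s=0, t=1
q=1: r=15, s=1, t=-1   [176*(1) + 161*(-1) = 15]
q=10: r=11, s=-10, t=11   [176*(-10) + 161*(11) = 11]
q=1: r=4, s=11, t=-12   [176*(11) + 161*(-12) = 4]
q=2: r=3, s=-32, t=35   [176*(-32) + 161*(35) = 3]
q=1: r=1, s=43, t=-47   [176*(43) + 161*(-47) = 1]
q=3: r=0, s=-161, t=176   [176*(-161) + 161*(176) = 0]
GCD = 1 with t = -47, so 161*(-47) ≡ 1 (mod 176)
Inverse = -47 mod 176 = 129
Check: 161 * 129 = 20769 ≡ 1 (mod 176)

161^(-1) ≡ 129 (mod 176)


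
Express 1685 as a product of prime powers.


1685 / 5 = 337
337 / 337 = 1
1685 = 5 × 337


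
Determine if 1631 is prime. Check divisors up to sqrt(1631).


1631 / 7 = 233 (exact division)
1631 is NOT prime.

No, 1631 is not prime


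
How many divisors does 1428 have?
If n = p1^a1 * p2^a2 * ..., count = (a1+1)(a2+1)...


1428 = 2^2 × 3^1 × 7^1 × 17^1
d(1428) = (2+1) × (1+1) × (1+1) × (1+1) = 24

24 divisors


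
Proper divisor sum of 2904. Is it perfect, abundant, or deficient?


Proper divisors: 1, 2, 3, 4, 6, 8, 11, 12, 22, 24, 33, 44, 66, 88, 121, 132, 242, 264, 363, 484, 726, 968, 1452
Sum = 1 + 2 + 3 + 4 + 6 + 8 + 11 + 12 + 22 + 24 + 33 + 44 + 66 + 88 + 121 + 132 + 242 + 264 + 363 + 484 + 726 + 968 + 1452 = 5076
5076 > 2904 → abundant

s(2904) = 5076 (abundant)


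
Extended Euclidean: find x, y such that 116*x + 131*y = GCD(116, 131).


Tabular extended Euclidean (each row: r = 116*s + 131*t):
r=116, s=1, t=0
r=131, s=0, t=1
q=0: r=116, s=1, t=0   [116*(1) + 131*(0) = 116]
q=1: r=15, s=-1, t=1   [116*(-1) + 131*(1) = 15]
q=7: r=11, s=8, t=-7   [116*(8) + 131*(-7) = 11]
q=1: r=4, s=-9, t=8   [116*(-9) + 131*(8) = 4]
q=2: r=3, s=26, t=-23   [116*(26) + 131*(-23) = 3]
q=1: r=1, s=-35, t=31   [116*(-35) + 131*(31) = 1]
q=3: r=0, s=131, t=-116   [116*(131) + 131*(-116) = 0]
GCD = 1; from the row with r=1: x=-35, y=31
Check: 116*(-35) + 131*(31) = -4060 + 4061 = 1

GCD = 1, x = -35, y = 31


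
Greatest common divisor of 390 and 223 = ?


390 = 1 * 223 + 167
223 = 1 * 167 + 56
167 = 2 * 56 + 55
56 = 1 * 55 + 1
55 = 55 * 1 + 0
GCD = 1


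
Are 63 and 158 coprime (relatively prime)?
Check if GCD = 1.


Euclidean algorithm:
158 = 2 * 63 + 32
63 = 1 * 32 + 31
32 = 1 * 31 + 1
31 = 31 * 1 + 0
GCD(63, 158) = 1

Yes, coprime (GCD = 1)


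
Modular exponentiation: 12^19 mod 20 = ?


12^1 mod 20 = 12
12^2 mod 20 = 4
12^3 mod 20 = 8
12^4 mod 20 = 16
12^5 mod 20 = 12
12^6 mod 20 = 4
12^7 mod 20 = 8
12^8 mod 20 = 16
12^9 mod 20 = 12
12^10 mod 20 = 4
12^11 mod 20 = 8
12^12 mod 20 = 16
12^13 mod 20 = 12
12^14 mod 20 = 4
12^15 mod 20 = 8
12^16 mod 20 = 16
12^17 mod 20 = 12
12^18 mod 20 = 4
12^19 mod 20 = 8


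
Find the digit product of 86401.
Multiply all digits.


8 × 6 × 4 × 0 × 1 = 0


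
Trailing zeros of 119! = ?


floor(119/5) = 23
floor(119/25) = 4
Total = 27

27 trailing zeros


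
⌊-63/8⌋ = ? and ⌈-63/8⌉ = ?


-63/8 = -7.8750
floor = -8
ceil = -7

floor = -8, ceil = -7


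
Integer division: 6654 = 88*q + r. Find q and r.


6654 = 88 * 75 + 54
Check: 6600 + 54 = 6654

q = 75, r = 54


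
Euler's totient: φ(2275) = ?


2275 = 5^2 × 7 × 13
Prime factors: 5, 7, 13
φ(2275) = 2275 × (1-1/5) × (1-1/7) × (1-1/13)
= 2275 × 4/5 × 6/7 × 12/13 = 1440

φ(2275) = 1440


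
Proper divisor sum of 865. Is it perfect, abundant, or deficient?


Proper divisors: 1, 5, 173
Sum = 1 + 5 + 173 = 179
179 < 865 → deficient

s(865) = 179 (deficient)


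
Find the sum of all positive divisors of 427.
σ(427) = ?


Divisors of 427: 1, 7, 61, 427
Sum = 1 + 7 + 61 + 427 = 496

σ(427) = 496


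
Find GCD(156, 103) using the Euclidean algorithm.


156 = 1 * 103 + 53
103 = 1 * 53 + 50
53 = 1 * 50 + 3
50 = 16 * 3 + 2
3 = 1 * 2 + 1
2 = 2 * 1 + 0
GCD = 1


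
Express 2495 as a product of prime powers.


2495 / 5 = 499
499 / 499 = 1
2495 = 5 × 499


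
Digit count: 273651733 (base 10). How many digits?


273651733 has 9 digits in base 10
floor(log10(273651733)) + 1 = floor(8.4372) + 1 = 9

9 digits (base 10)


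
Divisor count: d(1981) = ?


1981 = 7^1 × 283^1
d(1981) = (1+1) × (1+1) = 4

4 divisors


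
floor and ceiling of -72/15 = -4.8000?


-72/15 = -4.8000
floor = -5
ceil = -4

floor = -5, ceil = -4


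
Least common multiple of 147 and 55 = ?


GCD(147, 55) = 1
LCM = 147*55/1 = 8085/1 = 8085

LCM = 8085


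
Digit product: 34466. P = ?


3 × 4 × 4 × 6 × 6 = 1728


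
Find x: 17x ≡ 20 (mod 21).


GCD(17, 21) = 1, unique solution
a^(-1) mod 21 = 5
x = 5 * 20 mod 21 = 16

x ≡ 16 (mod 21)


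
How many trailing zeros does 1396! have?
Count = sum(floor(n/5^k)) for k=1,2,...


floor(1396/5) = 279
floor(1396/25) = 55
floor(1396/125) = 11
floor(1396/625) = 2
Total = 347

347 trailing zeros


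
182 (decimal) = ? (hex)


182 (base 10) = 182 (decimal)
182 (decimal) = B6 (base 16)


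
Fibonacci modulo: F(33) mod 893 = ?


F(k) mod 893 for k=1..33:
1, 1, 2, 3, 5, 8, 13, 21, 34, 55, 89, 144, 233, 377, 610, 94, 704, 798, 609, 514, 230, 744, 81, 825, 13, 838, 851, 796, 754, 657, 518, 282, 800
F(33) mod 893 = 800


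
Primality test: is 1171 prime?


Check divisors up to sqrt(1171) = 34.2199
No divisors found.
1171 is prime.

Yes, 1171 is prime


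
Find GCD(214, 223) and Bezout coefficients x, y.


Tabular extended Euclidean (each row: r = 214*s + 223*t):
r=214, s=1, t=0
r=223, s=0, t=1
q=0: r=214, s=1, t=0   [214*(1) + 223*(0) = 214]
q=1: r=9, s=-1, t=1   [214*(-1) + 223*(1) = 9]
q=23: r=7, s=24, t=-23   [214*(24) + 223*(-23) = 7]
q=1: r=2, s=-25, t=24   [214*(-25) + 223*(24) = 2]
q=3: r=1, s=99, t=-95   [214*(99) + 223*(-95) = 1]
q=2: r=0, s=-223, t=214   [214*(-223) + 223*(214) = 0]
GCD = 1; from the row with r=1: x=99, y=-95
Check: 214*(99) + 223*(-95) = 21186 - 21185 = 1

GCD = 1, x = 99, y = -95


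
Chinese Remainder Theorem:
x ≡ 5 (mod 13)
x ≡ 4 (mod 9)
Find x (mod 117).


M = 13*9 = 117
M1 = M/13 = 9, M2 = M/9 = 13
M1^(-1) mod 13 = 3, M2^(-1) mod 9 = 7
x = 5*9*3 + 4*13*7 = 499
499 mod 117 = 31
Check: 31 mod 13 = 5 ✓, 31 mod 9 = 4 ✓

x ≡ 31 (mod 117)


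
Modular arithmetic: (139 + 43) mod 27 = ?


139 + 43 = 182
182 mod 27 = 20


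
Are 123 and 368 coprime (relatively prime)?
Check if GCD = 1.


Euclidean algorithm:
368 = 2 * 123 + 122
123 = 1 * 122 + 1
122 = 122 * 1 + 0
GCD(123, 368) = 1

Yes, coprime (GCD = 1)


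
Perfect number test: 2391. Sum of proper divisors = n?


Proper divisors of 2391: 1, 3, 797
Sum = 1 + 3 + 797 = 801

No, 2391 is not perfect (801 ≠ 2391)


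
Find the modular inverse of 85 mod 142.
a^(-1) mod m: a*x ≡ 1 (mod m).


Use the extended Euclidean algorithm on (142, 85); each row r = 142*s + 85*t:
r=142, s=1, t=0
r=85, s=0, t=1
q=1: r=57, s=1, t=-1   [142*(1) + 85*(-1) = 57]
q=1: r=28, s=-1, t=2   [142*(-1) + 85*(2) = 28]
q=2: r=1, s=3, t=-5   [142*(3) + 85*(-5) = 1]
q=28: r=0, s=-85, t=142   [142*(-85) + 85*(142) = 0]
GCD = 1 with t = -5, so 85*(-5) ≡ 1 (mod 142)
Inverse = -5 mod 142 = 137
Check: 85 * 137 = 11645 ≡ 1 (mod 142)

85^(-1) ≡ 137 (mod 142)


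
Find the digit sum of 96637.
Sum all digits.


9 + 6 + 6 + 3 + 7 = 31


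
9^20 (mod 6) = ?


9^1 mod 6 = 3
9^2 mod 6 = 3
9^3 mod 6 = 3
9^4 mod 6 = 3
9^5 mod 6 = 3
9^6 mod 6 = 3
9^7 mod 6 = 3
9^8 mod 6 = 3
9^9 mod 6 = 3
9^10 mod 6 = 3
9^11 mod 6 = 3
9^12 mod 6 = 3
9^13 mod 6 = 3
9^14 mod 6 = 3
9^15 mod 6 = 3
9^16 mod 6 = 3
9^17 mod 6 = 3
9^18 mod 6 = 3
9^19 mod 6 = 3
9^20 mod 6 = 3


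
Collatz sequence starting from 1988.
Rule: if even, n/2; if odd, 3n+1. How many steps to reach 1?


1988 → 994 → 497 → 1492 → 746 → 373 → 1120 → 560 → 280 → 140 → 70 → 35 → 106 → 53 → 160 → 80 → 40 → 20 → 10 → 5 → 16 → 8 → 4 → 2 → 1
Total steps = 24

24 steps


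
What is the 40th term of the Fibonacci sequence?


Sequence: 1, 1, 2, 3, 5, 8, 13, 21, 34, 55, 89, 144, 233, 377, 610, 987, 1597, 2584, 4181, 6765, 10946, 17711, 28657, 46368, 75025, 121393, 196418, 317811, 514229, 832040, 1346269, 2178309, 3524578, 5702887, 9227465, 14930352, 24157817, 39088169, 63245986, 102334155
F(40) = 102334155


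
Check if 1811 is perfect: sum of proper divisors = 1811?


Proper divisors of 1811: 1
Sum = 1 = 1

No, 1811 is not perfect (1 ≠ 1811)


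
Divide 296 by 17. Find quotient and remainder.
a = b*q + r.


296 = 17 * 17 + 7
Check: 289 + 7 = 296

q = 17, r = 7


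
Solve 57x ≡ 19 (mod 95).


GCD(57, 95) = 19 divides 19
Divide: 3x ≡ 1 (mod 5)
x ≡ 2 (mod 5)


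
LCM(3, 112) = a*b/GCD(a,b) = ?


GCD(3, 112) = 1
LCM = 3*112/1 = 336/1 = 336

LCM = 336


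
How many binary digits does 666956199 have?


666956199 in base 2 = 100111110000001111000110100111
Number of digits = 30

30 digits (base 2)


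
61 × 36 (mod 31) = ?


61 × 36 = 2196
2196 mod 31 = 26


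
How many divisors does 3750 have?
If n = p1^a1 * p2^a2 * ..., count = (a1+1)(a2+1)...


3750 = 2^1 × 3^1 × 5^4
d(3750) = (1+1) × (1+1) × (4+1) = 20

20 divisors


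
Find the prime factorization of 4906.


4906 / 2 = 2453
2453 / 11 = 223
223 / 223 = 1
4906 = 2 × 11 × 223


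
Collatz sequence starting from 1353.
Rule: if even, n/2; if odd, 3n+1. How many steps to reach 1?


1353 → 4060 → 2030 → 1015 → 3046 → 1523 → 4570 → 2285 → 6856 → 3428 → 1714 → 857 → 2572 → 1286 → 643 → 1930 → 965 → 2896 → 1448 → 724 → 362 → 181 → 544 → 272 → 136 → 68 → 34 → 17 → 52 → 26 → 13 → 40 → 20 → 10 → 5 → 16 → 8 → 4 → 2 → 1
Total steps = 39

39 steps


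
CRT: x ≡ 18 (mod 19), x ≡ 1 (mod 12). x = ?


M = 19*12 = 228
M1 = M/19 = 12, M2 = M/12 = 19
M1^(-1) mod 19 = 8, M2^(-1) mod 12 = 7
x = 18*12*8 + 1*19*7 = 1861
1861 mod 228 = 37
Check: 37 mod 19 = 18 ✓, 37 mod 12 = 1 ✓

x ≡ 37 (mod 228)


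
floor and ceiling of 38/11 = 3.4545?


38/11 = 3.4545
floor = 3
ceil = 4

floor = 3, ceil = 4


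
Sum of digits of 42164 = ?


4 + 2 + 1 + 6 + 4 = 17


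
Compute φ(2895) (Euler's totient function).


2895 = 3 × 5 × 193
Prime factors: 3, 5, 193
φ(2895) = 2895 × (1-1/3) × (1-1/5) × (1-1/193)
= 2895 × 2/3 × 4/5 × 192/193 = 1536

φ(2895) = 1536


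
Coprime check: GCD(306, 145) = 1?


Euclidean algorithm:
306 = 2 * 145 + 16
145 = 9 * 16 + 1
16 = 16 * 1 + 0
GCD(306, 145) = 1

Yes, coprime (GCD = 1)


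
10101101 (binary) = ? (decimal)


10101101 (base 2) = 173 (decimal)
173 (decimal) = 173 (base 10)


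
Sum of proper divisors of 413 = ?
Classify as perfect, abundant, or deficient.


Proper divisors: 1, 7, 59
Sum = 1 + 7 + 59 = 67
67 < 413 → deficient

s(413) = 67 (deficient)


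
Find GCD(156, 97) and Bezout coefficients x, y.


Tabular extended Euclidean (each row: r = 156*s + 97*t):
r=156, s=1, t=0
r=97, s=0, t=1
q=1: r=59, s=1, t=-1   [156*(1) + 97*(-1) = 59]
q=1: r=38, s=-1, t=2   [156*(-1) + 97*(2) = 38]
q=1: r=21, s=2, t=-3   [156*(2) + 97*(-3) = 21]
q=1: r=17, s=-3, t=5   [156*(-3) + 97*(5) = 17]
q=1: r=4, s=5, t=-8   [156*(5) + 97*(-8) = 4]
q=4: r=1, s=-23, t=37   [156*(-23) + 97*(37) = 1]
q=4: r=0, s=97, t=-156   [156*(97) + 97*(-156) = 0]
GCD = 1; from the row with r=1: x=-23, y=37
Check: 156*(-23) + 97*(37) = -3588 + 3589 = 1

GCD = 1, x = -23, y = 37


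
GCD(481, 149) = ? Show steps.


481 = 3 * 149 + 34
149 = 4 * 34 + 13
34 = 2 * 13 + 8
13 = 1 * 8 + 5
8 = 1 * 5 + 3
5 = 1 * 3 + 2
3 = 1 * 2 + 1
2 = 2 * 1 + 0
GCD = 1


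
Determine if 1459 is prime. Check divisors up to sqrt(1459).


Check divisors up to sqrt(1459) = 38.1969
No divisors found.
1459 is prime.

Yes, 1459 is prime


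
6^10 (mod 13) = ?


6^1 mod 13 = 6
6^2 mod 13 = 10
6^3 mod 13 = 8
6^4 mod 13 = 9
6^5 mod 13 = 2
6^6 mod 13 = 12
6^7 mod 13 = 7
6^8 mod 13 = 3
6^9 mod 13 = 5
6^10 mod 13 = 4


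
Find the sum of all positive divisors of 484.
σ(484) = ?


Divisors of 484: 1, 2, 4, 11, 22, 44, 121, 242, 484
Sum = 1 + 2 + 4 + 11 + 22 + 44 + 121 + 242 + 484 = 931

σ(484) = 931


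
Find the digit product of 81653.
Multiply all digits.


8 × 1 × 6 × 5 × 3 = 720


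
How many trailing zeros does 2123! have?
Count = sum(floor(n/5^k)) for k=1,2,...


floor(2123/5) = 424
floor(2123/25) = 84
floor(2123/125) = 16
floor(2123/625) = 3
Total = 527

527 trailing zeros


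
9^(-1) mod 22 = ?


Use the extended Euclidean algorithm on (22, 9); each row r = 22*s + 9*t:
r=22, s=1, t=0
r=9, s=0, t=1
q=2: r=4, s=1, t=-2   [22*(1) + 9*(-2) = 4]
q=2: r=1, s=-2, t=5   [22*(-2) + 9*(5) = 1]
q=4: r=0, s=9, t=-22   [22*(9) + 9*(-22) = 0]
GCD = 1 with t = 5, so 9*(5) ≡ 1 (mod 22)
Inverse = 5 mod 22 = 5
Check: 9 * 5 = 45 ≡ 1 (mod 22)

9^(-1) ≡ 5 (mod 22)


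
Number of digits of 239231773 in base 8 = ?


239231773 in base 8 = 1620461435
Number of digits = 10

10 digits (base 8)


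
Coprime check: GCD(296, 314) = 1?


Euclidean algorithm:
314 = 1 * 296 + 18
296 = 16 * 18 + 8
18 = 2 * 8 + 2
8 = 4 * 2 + 0
GCD(296, 314) = 2

No, not coprime (GCD = 2)


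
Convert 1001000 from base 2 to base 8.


1001000 (base 2) = 72 (decimal)
72 (decimal) = 110 (base 8)


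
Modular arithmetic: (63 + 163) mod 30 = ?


63 + 163 = 226
226 mod 30 = 16


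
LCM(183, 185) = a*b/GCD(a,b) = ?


GCD(183, 185) = 1
LCM = 183*185/1 = 33855/1 = 33855

LCM = 33855


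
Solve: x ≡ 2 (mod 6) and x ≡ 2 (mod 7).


M = 6*7 = 42
M1 = M/6 = 7, M2 = M/7 = 6
M1^(-1) mod 6 = 1, M2^(-1) mod 7 = 6
x = 2*7*1 + 2*6*6 = 86
86 mod 42 = 2
Check: 2 mod 6 = 2 ✓, 2 mod 7 = 2 ✓

x ≡ 2 (mod 42)


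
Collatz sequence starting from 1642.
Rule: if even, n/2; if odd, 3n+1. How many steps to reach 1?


1642 → 821 → 2464 → 1232 → 616 → 308 → 154 → 77 → 232 → 116 → 58 → 29 → 88 → 44 → 22 → 11 → 34 → 17 → 52 → 26 → 13 → 40 → 20 → 10 → 5 → 16 → 8 → 4 → 2 → 1
Total steps = 29

29 steps


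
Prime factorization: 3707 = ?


3707 / 11 = 337
337 / 337 = 1
3707 = 11 × 337


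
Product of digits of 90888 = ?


9 × 0 × 8 × 8 × 8 = 0


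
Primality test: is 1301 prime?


Check divisors up to sqrt(1301) = 36.0694
No divisors found.
1301 is prime.

Yes, 1301 is prime


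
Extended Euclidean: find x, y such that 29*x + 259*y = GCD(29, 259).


Tabular extended Euclidean (each row: r = 29*s + 259*t):
r=29, s=1, t=0
r=259, s=0, t=1
q=0: r=29, s=1, t=0   [29*(1) + 259*(0) = 29]
q=8: r=27, s=-8, t=1   [29*(-8) + 259*(1) = 27]
q=1: r=2, s=9, t=-1   [29*(9) + 259*(-1) = 2]
q=13: r=1, s=-125, t=14   [29*(-125) + 259*(14) = 1]
q=2: r=0, s=259, t=-29   [29*(259) + 259*(-29) = 0]
GCD = 1; from the row with r=1: x=-125, y=14
Check: 29*(-125) + 259*(14) = -3625 + 3626 = 1

GCD = 1, x = -125, y = 14


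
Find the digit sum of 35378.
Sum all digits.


3 + 5 + 3 + 7 + 8 = 26


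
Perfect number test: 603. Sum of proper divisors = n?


Proper divisors of 603: 1, 3, 9, 67, 201
Sum = 1 + 3 + 9 + 67 + 201 = 281

No, 603 is not perfect (281 ≠ 603)


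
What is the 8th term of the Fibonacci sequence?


Sequence: 1, 1, 2, 3, 5, 8, 13, 21
F(8) = 21


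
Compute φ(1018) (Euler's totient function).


1018 = 2 × 509
Prime factors: 2, 509
φ(1018) = 1018 × (1-1/2) × (1-1/509)
= 1018 × 1/2 × 508/509 = 508

φ(1018) = 508


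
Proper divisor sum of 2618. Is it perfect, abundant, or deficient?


Proper divisors: 1, 2, 7, 11, 14, 17, 22, 34, 77, 119, 154, 187, 238, 374, 1309
Sum = 1 + 2 + 7 + 11 + 14 + 17 + 22 + 34 + 77 + 119 + 154 + 187 + 238 + 374 + 1309 = 2566
2566 < 2618 → deficient

s(2618) = 2566 (deficient)


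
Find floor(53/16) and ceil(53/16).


53/16 = 3.3125
floor = 3
ceil = 4

floor = 3, ceil = 4


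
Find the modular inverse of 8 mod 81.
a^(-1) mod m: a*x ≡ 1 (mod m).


Use the extended Euclidean algorithm on (81, 8); each row r = 81*s + 8*t:
r=81, s=1, t=0
r=8, s=0, t=1
q=10: r=1, s=1, t=-10   [81*(1) + 8*(-10) = 1]
q=8: r=0, s=-8, t=81   [81*(-8) + 8*(81) = 0]
GCD = 1 with t = -10, so 8*(-10) ≡ 1 (mod 81)
Inverse = -10 mod 81 = 71
Check: 8 * 71 = 568 ≡ 1 (mod 81)

8^(-1) ≡ 71 (mod 81)


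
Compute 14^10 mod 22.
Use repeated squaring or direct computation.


14^1 mod 22 = 14
14^2 mod 22 = 20
14^3 mod 22 = 16
14^4 mod 22 = 4
14^5 mod 22 = 12
14^6 mod 22 = 14
14^7 mod 22 = 20
14^8 mod 22 = 16
14^9 mod 22 = 4
14^10 mod 22 = 12


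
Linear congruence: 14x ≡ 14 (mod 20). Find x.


GCD(14, 20) = 2 divides 14
Divide: 7x ≡ 7 (mod 10)
x ≡ 1 (mod 10)


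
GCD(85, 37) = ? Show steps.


85 = 2 * 37 + 11
37 = 3 * 11 + 4
11 = 2 * 4 + 3
4 = 1 * 3 + 1
3 = 3 * 1 + 0
GCD = 1


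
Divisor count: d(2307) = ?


2307 = 3^1 × 769^1
d(2307) = (1+1) × (1+1) = 4

4 divisors


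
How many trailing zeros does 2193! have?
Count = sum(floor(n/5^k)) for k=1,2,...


floor(2193/5) = 438
floor(2193/25) = 87
floor(2193/125) = 17
floor(2193/625) = 3
Total = 545

545 trailing zeros


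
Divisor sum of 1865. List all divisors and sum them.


Divisors of 1865: 1, 5, 373, 1865
Sum = 1 + 5 + 373 + 1865 = 2244

σ(1865) = 2244


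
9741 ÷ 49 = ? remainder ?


9741 = 49 * 198 + 39
Check: 9702 + 39 = 9741

q = 198, r = 39


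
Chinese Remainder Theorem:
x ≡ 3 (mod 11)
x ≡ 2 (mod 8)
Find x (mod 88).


M = 11*8 = 88
M1 = M/11 = 8, M2 = M/8 = 11
M1^(-1) mod 11 = 7, M2^(-1) mod 8 = 3
x = 3*8*7 + 2*11*3 = 234
234 mod 88 = 58
Check: 58 mod 11 = 3 ✓, 58 mod 8 = 2 ✓

x ≡ 58 (mod 88)


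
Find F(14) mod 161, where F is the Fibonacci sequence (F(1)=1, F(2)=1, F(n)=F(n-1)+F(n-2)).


F(k) mod 161 for k=1..14:
1, 1, 2, 3, 5, 8, 13, 21, 34, 55, 89, 144, 72, 55
F(14) mod 161 = 55


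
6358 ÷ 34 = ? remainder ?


6358 = 34 * 187 + 0
Check: 6358 + 0 = 6358

q = 187, r = 0


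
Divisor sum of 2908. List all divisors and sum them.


Divisors of 2908: 1, 2, 4, 727, 1454, 2908
Sum = 1 + 2 + 4 + 727 + 1454 + 2908 = 5096

σ(2908) = 5096


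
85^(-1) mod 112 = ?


Use the extended Euclidean algorithm on (112, 85); each row r = 112*s + 85*t:
r=112, s=1, t=0
r=85, s=0, t=1
q=1: r=27, s=1, t=-1   [112*(1) + 85*(-1) = 27]
q=3: r=4, s=-3, t=4   [112*(-3) + 85*(4) = 4]
q=6: r=3, s=19, t=-25   [112*(19) + 85*(-25) = 3]
q=1: r=1, s=-22, t=29   [112*(-22) + 85*(29) = 1]
q=3: r=0, s=85, t=-112   [112*(85) + 85*(-112) = 0]
GCD = 1 with t = 29, so 85*(29) ≡ 1 (mod 112)
Inverse = 29 mod 112 = 29
Check: 85 * 29 = 2465 ≡ 1 (mod 112)

85^(-1) ≡ 29 (mod 112)


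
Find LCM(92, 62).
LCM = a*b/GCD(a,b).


GCD(92, 62) = 2
LCM = 92*62/2 = 5704/2 = 2852

LCM = 2852


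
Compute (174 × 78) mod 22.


174 × 78 = 13572
13572 mod 22 = 20


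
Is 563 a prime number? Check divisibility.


Check divisors up to sqrt(563) = 23.7276
No divisors found.
563 is prime.

Yes, 563 is prime


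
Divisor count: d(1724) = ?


1724 = 2^2 × 431^1
d(1724) = (2+1) × (1+1) = 6

6 divisors


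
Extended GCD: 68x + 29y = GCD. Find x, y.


Tabular extended Euclidean (each row: r = 68*s + 29*t):
r=68, s=1, t=0
r=29, s=0, t=1
q=2: r=10, s=1, t=-2   [68*(1) + 29*(-2) = 10]
q=2: r=9, s=-2, t=5   [68*(-2) + 29*(5) = 9]
q=1: r=1, s=3, t=-7   [68*(3) + 29*(-7) = 1]
q=9: r=0, s=-29, t=68   [68*(-29) + 29*(68) = 0]
GCD = 1; from the row with r=1: x=3, y=-7
Check: 68*(3) + 29*(-7) = 204 - 203 = 1

GCD = 1, x = 3, y = -7


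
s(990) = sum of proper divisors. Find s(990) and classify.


Proper divisors: 1, 2, 3, 5, 6, 9, 10, 11, 15, 18, 22, 30, 33, 45, 55, 66, 90, 99, 110, 165, 198, 330, 495
Sum = 1 + 2 + 3 + 5 + 6 + 9 + 10 + 11 + 15 + 18 + 22 + 30 + 33 + 45 + 55 + 66 + 90 + 99 + 110 + 165 + 198 + 330 + 495 = 1818
1818 > 990 → abundant

s(990) = 1818 (abundant)


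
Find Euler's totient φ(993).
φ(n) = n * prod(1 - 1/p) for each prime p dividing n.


993 = 3 × 331
Prime factors: 3, 331
φ(993) = 993 × (1-1/3) × (1-1/331)
= 993 × 2/3 × 330/331 = 660

φ(993) = 660


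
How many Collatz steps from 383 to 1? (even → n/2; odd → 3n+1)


383 → 1150 → 575 → 1726 → 863 → 2590 → 1295 → 3886 → 1943 → 5830 → 2915 → 8746 → 4373 → 13120 → 6560 → 3280 → 1640 → 820 → 410 → 205 → 616 → 308 → 154 → 77 → 232 → 116 → 58 → 29 → 88 → 44 → 22 → 11 → 34 → 17 → 52 → 26 → 13 → 40 → 20 → 10 → 5 → 16 → 8 → 4 → 2 → 1
Total steps = 45

45 steps
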